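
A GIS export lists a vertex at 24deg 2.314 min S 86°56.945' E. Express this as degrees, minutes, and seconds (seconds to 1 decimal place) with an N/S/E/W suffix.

24°02′18.8″ S, 86°56′56.7″ E

Lat: fractional minutes 0.31400 × 60 = 18.840″
Lon: fractional minutes 0.94500 × 60 = 56.700″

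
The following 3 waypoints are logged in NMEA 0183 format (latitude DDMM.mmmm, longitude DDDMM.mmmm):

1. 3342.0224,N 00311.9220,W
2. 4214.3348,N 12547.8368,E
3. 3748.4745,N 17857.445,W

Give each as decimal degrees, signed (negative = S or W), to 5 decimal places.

1. 33.70037, -3.19870
2. 42.23891, 125.79728
3. 37.80791, -178.95742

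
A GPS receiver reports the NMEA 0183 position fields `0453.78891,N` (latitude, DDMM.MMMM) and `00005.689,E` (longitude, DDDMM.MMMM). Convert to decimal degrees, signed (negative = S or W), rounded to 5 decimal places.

4.89648, 0.09482

Lat: degrees = first 2 digits = 4, minutes = 53.78891; 4 + 53.78891/60 = 4.896482
N ⇒ keep positive
λ: degrees = first 3 digits = 0, minutes = 5.689; 0 + 5.689/60 = 0.094817
E ⇒ keep positive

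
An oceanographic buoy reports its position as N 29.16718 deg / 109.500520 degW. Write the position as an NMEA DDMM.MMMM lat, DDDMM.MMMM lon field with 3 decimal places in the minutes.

2910.031,N / 10930.031,W

Lat: minutes = (29.167180 − 29) × 60 = 10.03080
λ: 109° + 0.500520 × 60 = 109° 30.03120′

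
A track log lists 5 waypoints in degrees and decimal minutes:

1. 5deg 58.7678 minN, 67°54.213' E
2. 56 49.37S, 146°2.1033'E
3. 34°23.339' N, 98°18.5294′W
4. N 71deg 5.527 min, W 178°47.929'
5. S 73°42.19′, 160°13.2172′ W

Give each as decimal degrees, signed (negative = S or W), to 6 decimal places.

1. 5.979463, 67.903550
2. -56.822833, 146.035055
3. 34.388983, -98.308823
4. 71.092117, -178.798817
5. -73.703167, -160.220287

Point 1:
  φ: 5 + 58.7678/60 = 5.9794633
  N → positive
  Longitude: 54.213′ = 0.903550°; total 67.9035500
  E ⇒ keep positive
Point 2:
  φ: 49.37′ = 0.822833°; total 56.8228333
  S ⇒ negate
  Lon: 2.1033′ = 0.035055°; total 146.0350550
  E → positive
Point 3:
  φ: 34 + 23.339/60 = 34.3889833
  N ⇒ keep positive
  Lon: 98 + 18.5294/60 = 98.3088233
  W ⇒ negate
Point 4:
  Lat: 71 + 5.527/60 = 71.0921167
  N → positive
  Longitude: 47.929′ = 0.798817°; total 178.7988167
  W ⇒ negate
Point 5:
  Lat: 73 + 42.19/60 = 73.7031667
  S → negative
  Longitude: 160 + 13.2172/60 = 160.2202867
  W ⇒ negate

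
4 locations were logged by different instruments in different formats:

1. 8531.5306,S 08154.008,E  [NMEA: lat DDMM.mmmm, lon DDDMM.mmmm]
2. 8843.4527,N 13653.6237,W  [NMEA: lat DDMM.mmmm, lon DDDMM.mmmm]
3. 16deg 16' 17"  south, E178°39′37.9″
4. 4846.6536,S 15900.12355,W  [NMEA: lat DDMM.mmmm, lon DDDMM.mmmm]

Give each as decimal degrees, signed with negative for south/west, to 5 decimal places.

1. -85.52551, 81.90013
2. 88.72421, -136.89373
3. -16.27139, 178.66053
4. -48.77756, -159.00206

Point 1:
  Lat: split at 2 digits → 85° and 31.5306′; 85 + 31.5306/60 = 85.525510
  S → negative
  Lon: degrees = first 3 digits = 81, minutes = 54.008; 81 + 54.008/60 = 81.900133
  E → positive
Point 2:
  φ: degrees = first 2 digits = 88, minutes = 43.4527; 88 + 43.4527/60 = 88.724212
  N → positive
  λ: degrees = first 3 digits = 136, minutes = 53.6237; 136 + 53.6237/60 = 136.893728
  W → negative
Point 3:
  Lat: 16′ + 17″ = 16.28333′; 16 + 16.28333/60 = 16.271389
  S ⇒ negate
  Lon: 178° + 39/60 + 37.9/3600 = 178 + 0.650000 + 0.010528 = 178.660528
  E → positive
Point 4:
  Lat: degrees = first 2 digits = 48, minutes = 46.6536; 48 + 46.6536/60 = 48.777560
  S ⇒ negate
  Lon: split at 3 digits → 159° and 0.12355′; 159 + 0.12355/60 = 159.002059
  W → negative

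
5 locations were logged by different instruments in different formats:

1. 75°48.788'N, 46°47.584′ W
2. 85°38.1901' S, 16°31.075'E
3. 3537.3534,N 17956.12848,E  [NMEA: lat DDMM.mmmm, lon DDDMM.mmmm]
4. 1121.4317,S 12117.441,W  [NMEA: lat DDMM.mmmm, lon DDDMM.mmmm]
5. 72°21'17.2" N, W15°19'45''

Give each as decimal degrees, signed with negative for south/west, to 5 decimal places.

1. 75.81313, -46.79307
2. -85.63650, 16.51792
3. 35.62256, 179.93547
4. -11.35720, -121.29068
5. 72.35478, -15.32917

Point 1:
  Lat: 48.788′ = 0.813133°; total 75.813133
  N → positive
  Longitude: 47.584′ = 0.793067°; total 46.793067
  W → negative
Point 2:
  Lat: 85 + 38.1901/60 = 85.636502
  hemisphere S, so the sign is −
  Lon: 31.075′ = 0.517917°; total 16.517917
  E ⇒ keep positive
Point 3:
  Latitude: split at 2 digits → 35° and 37.3534′; 35 + 37.3534/60 = 35.622557
  N ⇒ keep positive
  Lon: degrees = first 3 digits = 179, minutes = 56.12848; 179 + 56.12848/60 = 179.935475
  E ⇒ keep positive
Point 4:
  Latitude: degrees = first 2 digits = 11, minutes = 21.4317; 11 + 21.4317/60 = 11.357195
  S ⇒ negate
  Longitude: degrees = first 3 digits = 121, minutes = 17.441; 121 + 17.441/60 = 121.290683
  W ⇒ negate
Point 5:
  Latitude: 72 + 21/60 + 17.2/3600 = 72.354778
  N ⇒ keep positive
  Longitude: 19′ + 45″ = 19.75000′; 15 + 19.75000/60 = 15.329167
  W → negative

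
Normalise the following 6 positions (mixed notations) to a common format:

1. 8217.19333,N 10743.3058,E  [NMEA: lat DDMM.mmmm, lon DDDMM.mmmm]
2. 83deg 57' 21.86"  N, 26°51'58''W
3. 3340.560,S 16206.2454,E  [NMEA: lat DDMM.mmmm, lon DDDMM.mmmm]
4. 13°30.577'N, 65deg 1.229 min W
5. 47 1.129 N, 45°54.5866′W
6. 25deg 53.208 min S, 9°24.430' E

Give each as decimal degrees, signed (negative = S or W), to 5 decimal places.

1. 82.28656, 107.72176
2. 83.95607, -26.86611
3. -33.67600, 162.10409
4. 13.50962, -65.02048
5. 47.01882, -45.90978
6. -25.88680, 9.40717

Point 1:
  Latitude: degrees = first 2 digits = 82, minutes = 17.19333; 82 + 17.19333/60 = 82.286556
  N → positive
  Lon: degrees = first 3 digits = 107, minutes = 43.3058; 107 + 43.3058/60 = 107.721763
  E ⇒ keep positive
Point 2:
  Lat: 57′ + 21.86″ = 57.36433′; 83 + 57.36433/60 = 83.956072
  N → positive
  Lon: 26 + 51/60 + 58/3600 = 26.866111
  W ⇒ negate
Point 3:
  φ: split at 2 digits → 33° and 40.56′; 33 + 40.56/60 = 33.676000
  S → negative
  Longitude: degrees = first 3 digits = 162, minutes = 6.2454; 162 + 6.2454/60 = 162.104090
  E → positive
Point 4:
  φ: 30.577′ = 0.509617°; total 13.509617
  N → positive
  Lon: 1.229′ = 0.020483°; total 65.020483
  W → negative
Point 5:
  Latitude: 47 + 1.129/60 = 47.018817
  N → positive
  Lon: 45 + 54.5866/60 = 45.909777
  hemisphere W, so the sign is −
Point 6:
  Lat: 25 + 53.208/60 = 25.886800
  S ⇒ negate
  Lon: 24.43′ = 0.407167°; total 9.407167
  E ⇒ keep positive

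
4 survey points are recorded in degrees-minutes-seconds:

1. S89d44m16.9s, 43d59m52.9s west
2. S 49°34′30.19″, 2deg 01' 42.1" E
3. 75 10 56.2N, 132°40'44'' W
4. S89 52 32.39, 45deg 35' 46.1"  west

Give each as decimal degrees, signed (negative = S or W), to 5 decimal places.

Point 1:
  Lat: 89° + 44/60 + 16.9/3600 = 89 + 0.733333 + 0.004694 = 89.738028
  S ⇒ negate
  Longitude: 43° + 59/60 + 52.9/3600 = 43 + 0.983333 + 0.014694 = 43.998028
  W ⇒ negate
Point 2:
  Lat: 49 + 34/60 + 30.19/3600 = 49.575053
  S ⇒ negate
  λ: 2° + 1/60 + 42.1/3600 = 2 + 0.016667 + 0.011694 = 2.028361
  E ⇒ keep positive
Point 3:
  Latitude: 75° + 10/60 + 56.2/3600 = 75 + 0.166667 + 0.015611 = 75.182278
  N ⇒ keep positive
  λ: 132° + 40/60 + 44/3600 = 132 + 0.666667 + 0.012222 = 132.678889
  hemisphere W, so the sign is −
Point 4:
  Lat: 52′ + 32.39″ = 52.53983′; 89 + 52.53983/60 = 89.875664
  S → negative
  λ: 35′ + 46.1″ = 35.76833′; 45 + 35.76833/60 = 45.596139
  W → negative

1. -89.73803, -43.99803
2. -49.57505, 2.02836
3. 75.18228, -132.67889
4. -89.87566, -45.59614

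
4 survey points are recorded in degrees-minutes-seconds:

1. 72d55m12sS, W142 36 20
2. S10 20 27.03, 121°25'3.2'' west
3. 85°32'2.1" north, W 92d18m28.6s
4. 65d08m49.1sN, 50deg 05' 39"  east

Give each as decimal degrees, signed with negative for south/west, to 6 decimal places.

1. -72.920000, -142.605556
2. -10.340842, -121.417556
3. 85.533917, -92.307944
4. 65.146972, 50.094167

Point 1:
  Lat: 72° + 55/60 + 12/3600 = 72 + 0.916667 + 0.003333 = 72.9200000
  S ⇒ negate
  Lon: 36′ + 20″ = 36.33333′; 142 + 36.33333/60 = 142.6055556
  W ⇒ negate
Point 2:
  φ: 20′ + 27.03″ = 20.45050′; 10 + 20.45050/60 = 10.3408417
  S → negative
  Longitude: 121 + 25/60 + 3.2/3600 = 121.4175556
  W ⇒ negate
Point 3:
  Lat: 32′ + 2.1″ = 32.03500′; 85 + 32.03500/60 = 85.5339167
  N ⇒ keep positive
  Longitude: 92 + 18/60 + 28.6/3600 = 92.3079444
  W → negative
Point 4:
  φ: 65 + 8/60 + 49.1/3600 = 65.1469722
  N → positive
  Longitude: 50 + 5/60 + 39/3600 = 50.0941667
  E → positive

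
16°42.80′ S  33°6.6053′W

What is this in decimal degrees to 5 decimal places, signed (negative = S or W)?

-16.71333, -33.11009

φ: 42.8′ = 0.713333°; total 16.713333
hemisphere S, so the sign is −
Longitude: 6.6053′ = 0.110088°; total 33.110088
W → negative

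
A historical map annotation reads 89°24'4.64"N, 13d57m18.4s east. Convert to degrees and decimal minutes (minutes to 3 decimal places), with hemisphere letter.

φ: 24 + 4.64/60 = 24.07733′
Longitude: seconds/60 = 0.30667; minutes = 57 + 0.30667 = 57.30667

89° 24.077′ N, 13° 57.307′ E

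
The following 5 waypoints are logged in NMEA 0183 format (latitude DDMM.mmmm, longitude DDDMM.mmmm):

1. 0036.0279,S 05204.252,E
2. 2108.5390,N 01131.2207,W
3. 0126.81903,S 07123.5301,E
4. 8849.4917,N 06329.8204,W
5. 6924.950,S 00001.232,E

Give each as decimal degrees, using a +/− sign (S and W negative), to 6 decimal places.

1. -0.600465, 52.070867
2. 21.142317, -11.520345
3. -1.446984, 71.392168
4. 88.824862, -63.497007
5. -69.415833, 0.020533

Point 1:
  Lat: degrees = first 2 digits = 0, minutes = 36.0279; 0 + 36.0279/60 = 0.6004650
  S → negative
  λ: degrees = first 3 digits = 52, minutes = 4.252; 52 + 4.252/60 = 52.0708667
  E ⇒ keep positive
Point 2:
  Latitude: degrees = first 2 digits = 21, minutes = 8.539; 21 + 8.539/60 = 21.1423167
  N ⇒ keep positive
  λ: degrees = first 3 digits = 11, minutes = 31.2207; 11 + 31.2207/60 = 11.5203450
  hemisphere W, so the sign is −
Point 3:
  Latitude: split at 2 digits → 01° and 26.81903′; 1 + 26.81903/60 = 1.4469838
  S → negative
  Lon: degrees = first 3 digits = 71, minutes = 23.5301; 71 + 23.5301/60 = 71.3921683
  E → positive
Point 4:
  Lat: degrees = first 2 digits = 88, minutes = 49.4917; 88 + 49.4917/60 = 88.8248617
  N → positive
  Lon: split at 3 digits → 063° and 29.8204′; 63 + 29.8204/60 = 63.4970067
  W → negative
Point 5:
  Lat: degrees = first 2 digits = 69, minutes = 24.95; 69 + 24.95/60 = 69.4158333
  S ⇒ negate
  Lon: degrees = first 3 digits = 0, minutes = 1.232; 0 + 1.232/60 = 0.0205333
  E → positive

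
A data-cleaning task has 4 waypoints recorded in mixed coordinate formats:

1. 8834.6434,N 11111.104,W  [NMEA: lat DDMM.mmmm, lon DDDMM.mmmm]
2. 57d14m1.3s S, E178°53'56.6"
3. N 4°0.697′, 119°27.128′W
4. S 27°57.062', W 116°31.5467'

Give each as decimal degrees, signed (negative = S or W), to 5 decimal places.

Point 1:
  φ: degrees = first 2 digits = 88, minutes = 34.6434; 88 + 34.6434/60 = 88.577390
  N → positive
  Longitude: degrees = first 3 digits = 111, minutes = 11.104; 111 + 11.104/60 = 111.185067
  W ⇒ negate
Point 2:
  Lat: 14′ + 1.3″ = 14.02167′; 57 + 14.02167/60 = 57.233694
  S ⇒ negate
  Longitude: 53′ + 56.6″ = 53.94333′; 178 + 53.94333/60 = 178.899056
  E → positive
Point 3:
  Lat: 4 + 0.697/60 = 4.011617
  N → positive
  λ: 119 + 27.128/60 = 119.452133
  W ⇒ negate
Point 4:
  Latitude: 27 + 57.062/60 = 27.951033
  S ⇒ negate
  Longitude: 116 + 31.5467/60 = 116.525778
  hemisphere W, so the sign is −

1. 88.57739, -111.18507
2. -57.23369, 178.89906
3. 4.01162, -119.45213
4. -27.95103, -116.52578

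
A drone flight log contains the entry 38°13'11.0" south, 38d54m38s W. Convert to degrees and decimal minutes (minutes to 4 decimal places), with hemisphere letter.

38° 13.1833′ S, 38° 54.6333′ W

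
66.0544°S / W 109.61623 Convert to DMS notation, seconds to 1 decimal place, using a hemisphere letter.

φ: whole degrees 66; 3.26400′ → 3′ and 15.840″
λ: whole degrees 109; 36.97380′ → 36′ and 58.428″

66°03′15.8″ S, 109°36′58.4″ W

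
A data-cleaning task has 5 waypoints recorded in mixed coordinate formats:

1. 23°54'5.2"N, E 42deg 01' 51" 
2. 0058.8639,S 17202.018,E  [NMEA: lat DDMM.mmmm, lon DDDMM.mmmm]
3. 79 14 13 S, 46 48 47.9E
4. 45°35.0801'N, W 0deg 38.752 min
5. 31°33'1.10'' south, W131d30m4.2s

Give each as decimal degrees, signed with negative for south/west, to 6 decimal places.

Point 1:
  Lat: 23° + 54/60 + 5.2/3600 = 23 + 0.900000 + 0.001444 = 23.9014444
  N ⇒ keep positive
  Lon: 42° + 1/60 + 51/3600 = 42 + 0.016667 + 0.014167 = 42.0308333
  E ⇒ keep positive
Point 2:
  Lat: split at 2 digits → 00° and 58.8639′; 0 + 58.8639/60 = 0.9810650
  hemisphere S, so the sign is −
  λ: split at 3 digits → 172° and 2.018′; 172 + 2.018/60 = 172.0336333
  E → positive
Point 3:
  φ: 79 + 14/60 + 13/3600 = 79.2369444
  S ⇒ negate
  Lon: 48′ + 47.9″ = 48.79833′; 46 + 48.79833/60 = 46.8133056
  E ⇒ keep positive
Point 4:
  Latitude: 35.0801′ = 0.584668°; total 45.5846683
  N → positive
  Lon: 38.752′ = 0.645867°; total 0.6458667
  W ⇒ negate
Point 5:
  Latitude: 31 + 33/60 + 1.1/3600 = 31.5503056
  S ⇒ negate
  Lon: 131 + 30/60 + 4.2/3600 = 131.5011667
  W → negative

1. 23.901444, 42.030833
2. -0.981065, 172.033633
3. -79.236944, 46.813306
4. 45.584668, -0.645867
5. -31.550306, -131.501167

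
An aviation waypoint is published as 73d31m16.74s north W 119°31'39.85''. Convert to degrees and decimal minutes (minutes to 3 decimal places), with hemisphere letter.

73° 31.279′ N, 119° 31.664′ W

Lat: 31 + 16.74/60 = 31.27900′
λ: 31 + 39.85/60 = 31.66417′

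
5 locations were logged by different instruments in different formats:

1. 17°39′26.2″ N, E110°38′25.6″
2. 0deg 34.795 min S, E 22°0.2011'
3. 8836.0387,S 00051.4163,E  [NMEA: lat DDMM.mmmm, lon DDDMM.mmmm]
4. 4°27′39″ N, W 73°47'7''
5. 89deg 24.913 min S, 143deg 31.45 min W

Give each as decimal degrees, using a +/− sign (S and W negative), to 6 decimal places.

1. 17.657278, 110.640444
2. -0.579917, 22.003352
3. -88.600645, 0.856938
4. 4.460833, -73.785278
5. -89.415217, -143.524167

Point 1:
  Lat: 17° + 39/60 + 26.2/3600 = 17 + 0.650000 + 0.007278 = 17.6572778
  N → positive
  Longitude: 38′ + 25.6″ = 38.42667′; 110 + 38.42667/60 = 110.6404444
  E → positive
Point 2:
  φ: 34.795′ = 0.579917°; total 0.5799167
  S ⇒ negate
  Longitude: 0.2011′ = 0.003352°; total 22.0033517
  E → positive
Point 3:
  Lat: split at 2 digits → 88° and 36.0387′; 88 + 36.0387/60 = 88.6006450
  hemisphere S, so the sign is −
  λ: degrees = first 3 digits = 0, minutes = 51.4163; 0 + 51.4163/60 = 0.8569383
  E → positive
Point 4:
  Lat: 4 + 27/60 + 39/3600 = 4.4608333
  N ⇒ keep positive
  λ: 73° + 47/60 + 7/3600 = 73 + 0.783333 + 0.001944 = 73.7852778
  hemisphere W, so the sign is −
Point 5:
  Lat: 89 + 24.913/60 = 89.4152167
  S ⇒ negate
  Lon: 143 + 31.45/60 = 143.5241667
  W ⇒ negate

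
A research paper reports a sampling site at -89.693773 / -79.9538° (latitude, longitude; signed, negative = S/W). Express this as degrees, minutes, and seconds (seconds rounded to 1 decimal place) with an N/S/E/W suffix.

Latitude is negative → S; |value| = 89.693773
φ: 0.693773° → 41.62638′; 0.62638 × 60 = 37.583″
Longitude is negative → W; |value| = 79.953800
Longitude: 0.953800 × 60 = 57.22800′ → 57′, remainder × 60 = 13.680″

89°41′37.6″ S, 79°57′13.7″ W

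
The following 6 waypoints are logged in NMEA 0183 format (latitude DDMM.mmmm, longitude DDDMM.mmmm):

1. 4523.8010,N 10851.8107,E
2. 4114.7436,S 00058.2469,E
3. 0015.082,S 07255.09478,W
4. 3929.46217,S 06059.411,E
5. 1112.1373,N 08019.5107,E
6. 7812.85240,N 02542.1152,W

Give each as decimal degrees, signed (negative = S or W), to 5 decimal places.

1. 45.39668, 108.86351
2. -41.24573, 0.97078
3. -0.25137, -72.91825
4. -39.49104, 60.99018
5. 11.20229, 80.32518
6. 78.21421, -25.70192

Point 1:
  Lat: split at 2 digits → 45° and 23.801′; 45 + 23.801/60 = 45.396683
  N ⇒ keep positive
  Lon: degrees = first 3 digits = 108, minutes = 51.8107; 108 + 51.8107/60 = 108.863512
  E → positive
Point 2:
  Lat: split at 2 digits → 41° and 14.7436′; 41 + 14.7436/60 = 41.245727
  S ⇒ negate
  λ: degrees = first 3 digits = 0, minutes = 58.2469; 0 + 58.2469/60 = 0.970782
  E ⇒ keep positive
Point 3:
  Latitude: degrees = first 2 digits = 0, minutes = 15.082; 0 + 15.082/60 = 0.251367
  hemisphere S, so the sign is −
  λ: degrees = first 3 digits = 72, minutes = 55.09478; 72 + 55.09478/60 = 72.918246
  hemisphere W, so the sign is −
Point 4:
  φ: split at 2 digits → 39° and 29.46217′; 39 + 29.46217/60 = 39.491036
  S ⇒ negate
  Lon: degrees = first 3 digits = 60, minutes = 59.411; 60 + 59.411/60 = 60.990183
  E → positive
Point 5:
  Lat: split at 2 digits → 11° and 12.1373′; 11 + 12.1373/60 = 11.202288
  N ⇒ keep positive
  λ: degrees = first 3 digits = 80, minutes = 19.5107; 80 + 19.5107/60 = 80.325178
  E ⇒ keep positive
Point 6:
  Latitude: split at 2 digits → 78° and 12.8524′; 78 + 12.8524/60 = 78.214207
  N → positive
  Lon: degrees = first 3 digits = 25, minutes = 42.1152; 25 + 42.1152/60 = 25.701920
  W ⇒ negate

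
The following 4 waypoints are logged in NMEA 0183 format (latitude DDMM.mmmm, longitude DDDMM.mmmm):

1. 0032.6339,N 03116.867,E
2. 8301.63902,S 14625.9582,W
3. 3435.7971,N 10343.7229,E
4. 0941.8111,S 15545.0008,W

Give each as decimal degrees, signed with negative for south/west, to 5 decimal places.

1. 0.54390, 31.28112
2. -83.02732, -146.43264
3. 34.59662, 103.72872
4. -9.69685, -155.75001

Point 1:
  Latitude: degrees = first 2 digits = 0, minutes = 32.6339; 0 + 32.6339/60 = 0.543898
  N → positive
  Longitude: degrees = first 3 digits = 31, minutes = 16.867; 31 + 16.867/60 = 31.281117
  E → positive
Point 2:
  Lat: split at 2 digits → 83° and 1.63902′; 83 + 1.63902/60 = 83.027317
  hemisphere S, so the sign is −
  Lon: degrees = first 3 digits = 146, minutes = 25.9582; 146 + 25.9582/60 = 146.432637
  W ⇒ negate
Point 3:
  Lat: split at 2 digits → 34° and 35.7971′; 34 + 35.7971/60 = 34.596618
  N → positive
  Longitude: split at 3 digits → 103° and 43.7229′; 103 + 43.7229/60 = 103.728715
  E → positive
Point 4:
  Latitude: degrees = first 2 digits = 9, minutes = 41.8111; 9 + 41.8111/60 = 9.696852
  S ⇒ negate
  Lon: split at 3 digits → 155° and 45.0008′; 155 + 45.0008/60 = 155.750013
  W ⇒ negate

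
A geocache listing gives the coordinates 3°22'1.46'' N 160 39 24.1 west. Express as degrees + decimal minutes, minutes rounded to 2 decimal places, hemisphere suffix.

3° 22.02′ N, 160° 39.40′ W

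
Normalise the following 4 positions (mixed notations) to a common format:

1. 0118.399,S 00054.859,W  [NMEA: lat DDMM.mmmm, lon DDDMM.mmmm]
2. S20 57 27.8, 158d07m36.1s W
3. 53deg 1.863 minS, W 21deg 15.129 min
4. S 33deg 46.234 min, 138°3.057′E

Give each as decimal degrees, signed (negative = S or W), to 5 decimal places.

Point 1:
  Latitude: split at 2 digits → 01° and 18.399′; 1 + 18.399/60 = 1.306650
  S ⇒ negate
  λ: split at 3 digits → 000° and 54.859′; 0 + 54.859/60 = 0.914317
  hemisphere W, so the sign is −
Point 2:
  φ: 57′ + 27.8″ = 57.46333′; 20 + 57.46333/60 = 20.957722
  hemisphere S, so the sign is −
  Longitude: 7′ + 36.1″ = 7.60167′; 158 + 7.60167/60 = 158.126694
  W → negative
Point 3:
  Lat: 1.863′ = 0.031050°; total 53.031050
  S ⇒ negate
  Lon: 15.129′ = 0.252150°; total 21.252150
  W → negative
Point 4:
  Lat: 33 + 46.234/60 = 33.770567
  S → negative
  Longitude: 138 + 3.057/60 = 138.050950
  E ⇒ keep positive

1. -1.30665, -0.91432
2. -20.95772, -158.12669
3. -53.03105, -21.25215
4. -33.77057, 138.05095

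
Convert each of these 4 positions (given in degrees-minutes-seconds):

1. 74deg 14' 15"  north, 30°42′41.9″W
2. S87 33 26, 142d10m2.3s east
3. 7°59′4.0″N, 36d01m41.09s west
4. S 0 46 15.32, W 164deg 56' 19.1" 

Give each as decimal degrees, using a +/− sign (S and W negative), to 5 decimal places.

Point 1:
  Lat: 14′ + 15″ = 14.25000′; 74 + 14.25000/60 = 74.237500
  N → positive
  Longitude: 30° + 42/60 + 41.9/3600 = 30 + 0.700000 + 0.011639 = 30.711639
  W → negative
Point 2:
  Lat: 87 + 33/60 + 26/3600 = 87.557222
  S → negative
  Longitude: 142° + 10/60 + 2.3/3600 = 142 + 0.166667 + 0.000639 = 142.167306
  E → positive
Point 3:
  Latitude: 7 + 59/60 + 4/3600 = 7.984444
  N → positive
  λ: 1′ + 41.09″ = 1.68483′; 36 + 1.68483/60 = 36.028081
  W → negative
Point 4:
  φ: 0° + 46/60 + 15.32/3600 = 0 + 0.766667 + 0.004256 = 0.770922
  hemisphere S, so the sign is −
  λ: 164 + 56/60 + 19.1/3600 = 164.938639
  W ⇒ negate

1. 74.23750, -30.71164
2. -87.55722, 142.16731
3. 7.98444, -36.02808
4. -0.77092, -164.93864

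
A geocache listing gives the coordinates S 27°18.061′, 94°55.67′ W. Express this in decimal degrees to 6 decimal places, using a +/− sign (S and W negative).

-27.301017, -94.927833

φ: 27 + 18.061/60 = 27.3010167
S ⇒ negate
Lon: 94 + 55.67/60 = 94.9278333
hemisphere W, so the sign is −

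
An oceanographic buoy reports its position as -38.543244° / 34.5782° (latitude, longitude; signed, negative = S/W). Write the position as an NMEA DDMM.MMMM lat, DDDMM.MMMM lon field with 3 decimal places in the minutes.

Latitude is negative → S; |value| = 38.543244
Lat: fractional part 0.543244 → 32.59464 minutes
Lon: minutes = (34.578200 − 34) × 60 = 34.69200

3832.595,S / 03434.692,E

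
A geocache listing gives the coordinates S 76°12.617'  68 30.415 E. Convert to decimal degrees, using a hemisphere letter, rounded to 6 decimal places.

Latitude: 76 + 12.617/60 = 76.2102833
Lon: 30.415′ = 0.506917°; total 68.5069167

76.210283° S, 68.506917° E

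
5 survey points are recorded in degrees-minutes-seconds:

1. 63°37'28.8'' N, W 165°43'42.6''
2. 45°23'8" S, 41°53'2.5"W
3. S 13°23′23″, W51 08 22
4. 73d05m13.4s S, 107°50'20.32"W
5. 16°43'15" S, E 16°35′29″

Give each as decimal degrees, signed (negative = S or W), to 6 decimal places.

Point 1:
  φ: 37′ + 28.8″ = 37.48000′; 63 + 37.48000/60 = 63.6246667
  N ⇒ keep positive
  λ: 43′ + 42.6″ = 43.71000′; 165 + 43.71000/60 = 165.7285000
  W → negative
Point 2:
  Latitude: 23′ + 8″ = 23.13333′; 45 + 23.13333/60 = 45.3855556
  S ⇒ negate
  Lon: 53′ + 2.5″ = 53.04167′; 41 + 53.04167/60 = 41.8840278
  W ⇒ negate
Point 3:
  Latitude: 13 + 23/60 + 23/3600 = 13.3897222
  S ⇒ negate
  λ: 8′ + 22″ = 8.36667′; 51 + 8.36667/60 = 51.1394444
  W → negative
Point 4:
  Latitude: 73 + 5/60 + 13.4/3600 = 73.0870556
  hemisphere S, so the sign is −
  λ: 50′ + 20.32″ = 50.33867′; 107 + 50.33867/60 = 107.8389778
  W → negative
Point 5:
  φ: 16 + 43/60 + 15/3600 = 16.7208333
  S → negative
  Longitude: 16° + 35/60 + 29/3600 = 16 + 0.583333 + 0.008056 = 16.5913889
  E → positive

1. 63.624667, -165.728500
2. -45.385556, -41.884028
3. -13.389722, -51.139444
4. -73.087056, -107.838978
5. -16.720833, 16.591389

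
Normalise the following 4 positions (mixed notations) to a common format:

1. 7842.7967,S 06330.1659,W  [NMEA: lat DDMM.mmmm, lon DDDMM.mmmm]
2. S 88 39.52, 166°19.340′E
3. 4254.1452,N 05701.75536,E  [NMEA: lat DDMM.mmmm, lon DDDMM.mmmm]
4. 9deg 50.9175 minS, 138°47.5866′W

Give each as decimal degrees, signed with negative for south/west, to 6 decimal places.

Point 1:
  φ: split at 2 digits → 78° and 42.7967′; 78 + 42.7967/60 = 78.7132783
  hemisphere S, so the sign is −
  Lon: split at 3 digits → 063° and 30.1659′; 63 + 30.1659/60 = 63.5027650
  W → negative
Point 2:
  φ: 88 + 39.52/60 = 88.6586667
  hemisphere S, so the sign is −
  λ: 166 + 19.34/60 = 166.3223333
  E ⇒ keep positive
Point 3:
  φ: split at 2 digits → 42° and 54.1452′; 42 + 54.1452/60 = 42.9024200
  N → positive
  Lon: split at 3 digits → 057° and 1.75536′; 57 + 1.75536/60 = 57.0292560
  E → positive
Point 4:
  φ: 9 + 50.9175/60 = 9.8486250
  S ⇒ negate
  Lon: 138 + 47.5866/60 = 138.7931100
  W ⇒ negate

1. -78.713278, -63.502765
2. -88.658667, 166.322333
3. 42.902420, 57.029256
4. -9.848625, -138.793110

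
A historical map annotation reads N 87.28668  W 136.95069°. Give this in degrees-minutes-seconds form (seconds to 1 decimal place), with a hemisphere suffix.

87°17′12.0″ N, 136°57′2.5″ W

Latitude: 0.286680 × 60 = 17.20080′ → 17′, remainder × 60 = 12.048″
λ: whole degrees 136; 57.04140′ → 57′ and 2.484″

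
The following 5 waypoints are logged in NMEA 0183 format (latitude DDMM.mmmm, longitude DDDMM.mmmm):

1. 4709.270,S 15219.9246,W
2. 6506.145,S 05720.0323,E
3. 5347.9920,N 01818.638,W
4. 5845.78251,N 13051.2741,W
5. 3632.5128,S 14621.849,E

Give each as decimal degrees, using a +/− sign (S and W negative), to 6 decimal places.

1. -47.154500, -152.332077
2. -65.102417, 57.333872
3. 53.799867, -18.310633
4. 58.763042, -130.854568
5. -36.541880, 146.364150

Point 1:
  φ: split at 2 digits → 47° and 9.27′; 47 + 9.27/60 = 47.1545000
  S ⇒ negate
  Lon: split at 3 digits → 152° and 19.9246′; 152 + 19.9246/60 = 152.3320767
  W → negative
Point 2:
  Lat: degrees = first 2 digits = 65, minutes = 6.145; 65 + 6.145/60 = 65.1024167
  S → negative
  λ: split at 3 digits → 057° and 20.0323′; 57 + 20.0323/60 = 57.3338717
  E ⇒ keep positive
Point 3:
  Lat: split at 2 digits → 53° and 47.992′; 53 + 47.992/60 = 53.7998667
  N → positive
  λ: degrees = first 3 digits = 18, minutes = 18.638; 18 + 18.638/60 = 18.3106333
  W → negative
Point 4:
  Lat: degrees = first 2 digits = 58, minutes = 45.78251; 58 + 45.78251/60 = 58.7630418
  N ⇒ keep positive
  Lon: split at 3 digits → 130° and 51.2741′; 130 + 51.2741/60 = 130.8545683
  W ⇒ negate
Point 5:
  Latitude: degrees = first 2 digits = 36, minutes = 32.5128; 36 + 32.5128/60 = 36.5418800
  S ⇒ negate
  λ: degrees = first 3 digits = 146, minutes = 21.849; 146 + 21.849/60 = 146.3641500
  E ⇒ keep positive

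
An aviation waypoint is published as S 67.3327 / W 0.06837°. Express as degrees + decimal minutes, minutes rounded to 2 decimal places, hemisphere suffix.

67° 19.96′ S, 0° 4.10′ W

Lat: 67° + 0.332700 × 60 = 67° 19.9620′
Longitude: 0° + 0.068370 × 60 = 0° 4.1022′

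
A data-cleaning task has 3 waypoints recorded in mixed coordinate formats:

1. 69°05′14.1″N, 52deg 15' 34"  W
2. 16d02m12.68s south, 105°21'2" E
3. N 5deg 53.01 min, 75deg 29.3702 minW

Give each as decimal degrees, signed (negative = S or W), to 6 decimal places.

Point 1:
  Latitude: 69° + 5/60 + 14.1/3600 = 69 + 0.083333 + 0.003917 = 69.0872500
  N → positive
  Lon: 52 + 15/60 + 34/3600 = 52.2594444
  W → negative
Point 2:
  Latitude: 16 + 2/60 + 12.68/3600 = 16.0368556
  S → negative
  Lon: 105° + 21/60 + 2/3600 = 105 + 0.350000 + 0.000556 = 105.3505556
  E → positive
Point 3:
  Latitude: 5 + 53.01/60 = 5.8835000
  N → positive
  λ: 29.3702′ = 0.489503°; total 75.4895033
  W ⇒ negate

1. 69.087250, -52.259444
2. -16.036856, 105.350556
3. 5.883500, -75.489503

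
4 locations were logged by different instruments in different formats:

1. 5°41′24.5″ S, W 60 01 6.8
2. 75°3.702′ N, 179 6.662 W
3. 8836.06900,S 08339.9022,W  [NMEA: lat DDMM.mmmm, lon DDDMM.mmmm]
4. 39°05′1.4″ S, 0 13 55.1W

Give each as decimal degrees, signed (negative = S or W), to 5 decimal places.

Point 1:
  Latitude: 5° + 41/60 + 24.5/3600 = 5 + 0.683333 + 0.006806 = 5.690139
  S ⇒ negate
  λ: 1′ + 6.8″ = 1.11333′; 60 + 1.11333/60 = 60.018556
  hemisphere W, so the sign is −
Point 2:
  Latitude: 3.702′ = 0.061700°; total 75.061700
  N → positive
  λ: 179 + 6.662/60 = 179.111033
  hemisphere W, so the sign is −
Point 3:
  Lat: degrees = first 2 digits = 88, minutes = 36.069; 88 + 36.069/60 = 88.601150
  hemisphere S, so the sign is −
  Longitude: split at 3 digits → 083° and 39.9022′; 83 + 39.9022/60 = 83.665037
  W → negative
Point 4:
  Lat: 5′ + 1.4″ = 5.02333′; 39 + 5.02333/60 = 39.083722
  S ⇒ negate
  Lon: 13′ + 55.1″ = 13.91833′; 0 + 13.91833/60 = 0.231972
  W → negative

1. -5.69014, -60.01856
2. 75.06170, -179.11103
3. -88.60115, -83.66504
4. -39.08372, -0.23197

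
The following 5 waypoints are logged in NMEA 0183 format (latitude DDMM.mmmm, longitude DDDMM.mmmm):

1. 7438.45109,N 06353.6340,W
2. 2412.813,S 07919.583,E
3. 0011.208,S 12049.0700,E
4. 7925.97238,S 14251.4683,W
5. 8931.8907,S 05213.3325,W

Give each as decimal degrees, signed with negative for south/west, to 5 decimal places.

1. 74.64085, -63.89390
2. -24.21355, 79.32638
3. -0.18680, 120.81783
4. -79.43287, -142.85781
5. -89.53151, -52.22221

Point 1:
  φ: split at 2 digits → 74° and 38.45109′; 74 + 38.45109/60 = 74.640852
  N ⇒ keep positive
  Lon: split at 3 digits → 063° and 53.634′; 63 + 53.634/60 = 63.893900
  W ⇒ negate
Point 2:
  φ: degrees = first 2 digits = 24, minutes = 12.813; 24 + 12.813/60 = 24.213550
  hemisphere S, so the sign is −
  λ: degrees = first 3 digits = 79, minutes = 19.583; 79 + 19.583/60 = 79.326383
  E → positive
Point 3:
  Latitude: degrees = first 2 digits = 0, minutes = 11.208; 0 + 11.208/60 = 0.186800
  S ⇒ negate
  Lon: degrees = first 3 digits = 120, minutes = 49.07; 120 + 49.07/60 = 120.817833
  E ⇒ keep positive
Point 4:
  Lat: degrees = first 2 digits = 79, minutes = 25.97238; 79 + 25.97238/60 = 79.432873
  S → negative
  Lon: split at 3 digits → 142° and 51.4683′; 142 + 51.4683/60 = 142.857805
  hemisphere W, so the sign is −
Point 5:
  Lat: split at 2 digits → 89° and 31.8907′; 89 + 31.8907/60 = 89.531512
  S ⇒ negate
  λ: degrees = first 3 digits = 52, minutes = 13.3325; 52 + 13.3325/60 = 52.222208
  W ⇒ negate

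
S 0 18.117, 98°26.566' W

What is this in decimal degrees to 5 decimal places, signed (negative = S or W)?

φ: 0 + 18.117/60 = 0.301950
S → negative
Longitude: 26.566′ = 0.442767°; total 98.442767
hemisphere W, so the sign is −

-0.30195, -98.44277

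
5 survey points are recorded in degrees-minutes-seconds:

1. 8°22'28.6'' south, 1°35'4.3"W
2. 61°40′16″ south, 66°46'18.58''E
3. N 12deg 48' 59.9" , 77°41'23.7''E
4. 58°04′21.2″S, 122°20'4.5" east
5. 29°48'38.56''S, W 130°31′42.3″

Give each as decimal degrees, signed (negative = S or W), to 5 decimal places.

Point 1:
  φ: 8° + 22/60 + 28.6/3600 = 8 + 0.366667 + 0.007944 = 8.374611
  S → negative
  Lon: 1 + 35/60 + 4.3/3600 = 1.584528
  W → negative
Point 2:
  φ: 40′ + 16″ = 40.26667′; 61 + 40.26667/60 = 61.671111
  S → negative
  Lon: 66 + 46/60 + 18.58/3600 = 66.771828
  E ⇒ keep positive
Point 3:
  Latitude: 48′ + 59.9″ = 48.99833′; 12 + 48.99833/60 = 12.816639
  N → positive
  Lon: 41′ + 23.7″ = 41.39500′; 77 + 41.39500/60 = 77.689917
  E ⇒ keep positive
Point 4:
  Lat: 58 + 4/60 + 21.2/3600 = 58.072556
  S → negative
  λ: 122 + 20/60 + 4.5/3600 = 122.334583
  E ⇒ keep positive
Point 5:
  Lat: 29° + 48/60 + 38.56/3600 = 29 + 0.800000 + 0.010711 = 29.810711
  S → negative
  λ: 130 + 31/60 + 42.3/3600 = 130.528417
  hemisphere W, so the sign is −

1. -8.37461, -1.58453
2. -61.67111, 66.77183
3. 12.81664, 77.68992
4. -58.07256, 122.33458
5. -29.81071, -130.52842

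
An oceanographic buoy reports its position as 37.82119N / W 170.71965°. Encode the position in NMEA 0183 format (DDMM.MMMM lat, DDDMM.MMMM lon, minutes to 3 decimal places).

Lat: minutes = (37.821190 − 37) × 60 = 49.27140
Longitude: fractional part 0.719650 → 43.17900 minutes

3749.271,N / 17043.179,W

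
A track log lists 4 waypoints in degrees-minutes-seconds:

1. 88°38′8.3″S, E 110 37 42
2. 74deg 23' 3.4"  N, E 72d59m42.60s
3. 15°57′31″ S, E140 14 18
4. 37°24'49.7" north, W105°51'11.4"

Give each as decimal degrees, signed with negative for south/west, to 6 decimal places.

1. -88.635639, 110.628333
2. 74.384278, 72.995167
3. -15.958611, 140.238333
4. 37.413806, -105.853167

Point 1:
  φ: 88° + 38/60 + 8.3/3600 = 88 + 0.633333 + 0.002306 = 88.6356389
  S → negative
  Longitude: 110° + 37/60 + 42/3600 = 110 + 0.616667 + 0.011667 = 110.6283333
  E → positive
Point 2:
  Lat: 74° + 23/60 + 3.4/3600 = 74 + 0.383333 + 0.000944 = 74.3842778
  N ⇒ keep positive
  Lon: 72° + 59/60 + 42.6/3600 = 72 + 0.983333 + 0.011833 = 72.9951667
  E ⇒ keep positive
Point 3:
  φ: 15 + 57/60 + 31/3600 = 15.9586111
  S → negative
  Lon: 14′ + 18″ = 14.30000′; 140 + 14.30000/60 = 140.2383333
  E ⇒ keep positive
Point 4:
  φ: 37 + 24/60 + 49.7/3600 = 37.4138056
  N ⇒ keep positive
  Lon: 105° + 51/60 + 11.4/3600 = 105 + 0.850000 + 0.003167 = 105.8531667
  hemisphere W, so the sign is −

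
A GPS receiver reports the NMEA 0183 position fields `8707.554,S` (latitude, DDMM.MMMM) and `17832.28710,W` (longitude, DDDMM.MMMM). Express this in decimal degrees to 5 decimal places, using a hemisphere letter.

87.12590° S, 178.53812° W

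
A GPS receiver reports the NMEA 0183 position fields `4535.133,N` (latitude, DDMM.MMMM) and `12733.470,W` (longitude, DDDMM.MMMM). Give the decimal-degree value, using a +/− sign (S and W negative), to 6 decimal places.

φ: degrees = first 2 digits = 45, minutes = 35.133; 45 + 35.133/60 = 45.5855500
N ⇒ keep positive
λ: split at 3 digits → 127° and 33.47′; 127 + 33.47/60 = 127.5578333
W ⇒ negate

45.585550, -127.557833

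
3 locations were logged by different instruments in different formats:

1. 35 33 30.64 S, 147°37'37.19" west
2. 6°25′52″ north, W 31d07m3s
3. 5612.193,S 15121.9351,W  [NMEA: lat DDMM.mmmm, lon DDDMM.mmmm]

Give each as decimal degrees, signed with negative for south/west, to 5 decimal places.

Point 1:
  Lat: 35° + 33/60 + 30.64/3600 = 35 + 0.550000 + 0.008511 = 35.558511
  S → negative
  Lon: 147° + 37/60 + 37.19/3600 = 147 + 0.616667 + 0.010331 = 147.626997
  W ⇒ negate
Point 2:
  Lat: 6° + 25/60 + 52/3600 = 6 + 0.416667 + 0.014444 = 6.431111
  N → positive
  Lon: 31° + 7/60 + 3/3600 = 31 + 0.116667 + 0.000833 = 31.117500
  hemisphere W, so the sign is −
Point 3:
  Lat: degrees = first 2 digits = 56, minutes = 12.193; 56 + 12.193/60 = 56.203217
  S → negative
  Lon: degrees = first 3 digits = 151, minutes = 21.9351; 151 + 21.9351/60 = 151.365585
  hemisphere W, so the sign is −

1. -35.55851, -147.62700
2. 6.43111, -31.11750
3. -56.20322, -151.36559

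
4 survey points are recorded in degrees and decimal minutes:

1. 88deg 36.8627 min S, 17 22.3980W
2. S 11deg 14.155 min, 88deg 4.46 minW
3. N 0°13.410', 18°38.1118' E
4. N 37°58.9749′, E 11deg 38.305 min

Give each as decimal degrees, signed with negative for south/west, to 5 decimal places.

1. -88.61438, -17.37330
2. -11.23592, -88.07433
3. 0.22350, 18.63520
4. 37.98292, 11.63842

Point 1:
  φ: 88 + 36.8627/60 = 88.614378
  hemisphere S, so the sign is −
  Lon: 22.398′ = 0.373300°; total 17.373300
  W → negative
Point 2:
  φ: 11 + 14.155/60 = 11.235917
  S → negative
  Longitude: 4.46′ = 0.074333°; total 88.074333
  hemisphere W, so the sign is −
Point 3:
  Latitude: 0 + 13.41/60 = 0.223500
  N ⇒ keep positive
  λ: 18 + 38.1118/60 = 18.635197
  E ⇒ keep positive
Point 4:
  Lat: 37 + 58.9749/60 = 37.982915
  N → positive
  λ: 38.305′ = 0.638417°; total 11.638417
  E → positive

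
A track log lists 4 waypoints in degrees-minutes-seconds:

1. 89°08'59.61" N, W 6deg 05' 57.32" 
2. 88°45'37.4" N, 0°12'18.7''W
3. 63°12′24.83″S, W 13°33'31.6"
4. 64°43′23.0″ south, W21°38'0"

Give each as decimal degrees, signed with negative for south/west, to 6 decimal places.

Point 1:
  Lat: 8′ + 59.61″ = 8.99350′; 89 + 8.99350/60 = 89.1498917
  N → positive
  λ: 6° + 5/60 + 57.32/3600 = 6 + 0.083333 + 0.015922 = 6.0992556
  hemisphere W, so the sign is −
Point 2:
  φ: 88 + 45/60 + 37.4/3600 = 88.7603889
  N ⇒ keep positive
  λ: 12′ + 18.7″ = 12.31167′; 0 + 12.31167/60 = 0.2051944
  W ⇒ negate
Point 3:
  Latitude: 63 + 12/60 + 24.83/3600 = 63.2068972
  hemisphere S, so the sign is −
  Longitude: 13° + 33/60 + 31.6/3600 = 13 + 0.550000 + 0.008778 = 13.5587778
  hemisphere W, so the sign is −
Point 4:
  Lat: 64° + 43/60 + 23/3600 = 64 + 0.716667 + 0.006389 = 64.7230556
  hemisphere S, so the sign is −
  Lon: 21 + 38/60 + 0/3600 = 21.6333333
  W → negative

1. 89.149892, -6.099256
2. 88.760389, -0.205194
3. -63.206897, -13.558778
4. -64.723056, -21.633333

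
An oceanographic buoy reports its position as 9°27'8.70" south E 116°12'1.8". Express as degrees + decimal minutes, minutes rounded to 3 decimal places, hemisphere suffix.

φ: seconds/60 = 0.14500; minutes = 27 + 0.14500 = 27.14500
Lon: 12 + 1.8/60 = 12.03000′

9° 27.145′ S, 116° 12.030′ E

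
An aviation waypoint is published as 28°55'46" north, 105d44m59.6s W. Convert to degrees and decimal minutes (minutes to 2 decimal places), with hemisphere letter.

28° 55.77′ N, 105° 44.99′ W

φ: seconds/60 = 0.76667; minutes = 55 + 0.76667 = 55.7667
λ: seconds/60 = 0.99333; minutes = 44 + 0.99333 = 44.9933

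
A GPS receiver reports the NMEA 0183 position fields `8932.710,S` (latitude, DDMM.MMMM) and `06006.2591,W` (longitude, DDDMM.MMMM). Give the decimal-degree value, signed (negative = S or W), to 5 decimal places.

-89.54517, -60.10432

Lat: degrees = first 2 digits = 89, minutes = 32.71; 89 + 32.71/60 = 89.545167
S → negative
λ: split at 3 digits → 060° and 6.2591′; 60 + 6.2591/60 = 60.104318
hemisphere W, so the sign is −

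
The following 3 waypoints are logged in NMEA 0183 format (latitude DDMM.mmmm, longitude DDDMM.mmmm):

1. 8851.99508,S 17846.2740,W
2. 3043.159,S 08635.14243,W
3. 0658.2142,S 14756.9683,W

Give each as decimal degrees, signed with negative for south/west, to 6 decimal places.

1. -88.866585, -178.771233
2. -30.719317, -86.585707
3. -6.970237, -147.949472

Point 1:
  φ: split at 2 digits → 88° and 51.99508′; 88 + 51.99508/60 = 88.8665847
  hemisphere S, so the sign is −
  λ: split at 3 digits → 178° and 46.274′; 178 + 46.274/60 = 178.7712333
  W → negative
Point 2:
  Lat: split at 2 digits → 30° and 43.159′; 30 + 43.159/60 = 30.7193167
  hemisphere S, so the sign is −
  λ: split at 3 digits → 086° and 35.14243′; 86 + 35.14243/60 = 86.5857072
  hemisphere W, so the sign is −
Point 3:
  φ: degrees = first 2 digits = 6, minutes = 58.2142; 6 + 58.2142/60 = 6.9702367
  hemisphere S, so the sign is −
  Lon: split at 3 digits → 147° and 56.9683′; 147 + 56.9683/60 = 147.9494717
  W → negative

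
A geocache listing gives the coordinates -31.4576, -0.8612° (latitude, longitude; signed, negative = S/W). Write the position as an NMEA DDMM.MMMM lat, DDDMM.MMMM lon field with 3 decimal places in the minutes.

Latitude is negative → S; |value| = 31.457600
Latitude: 31° + 0.457600 × 60 = 31° 27.45600′
Longitude is negative → W; |value| = 0.861200
Lon: 0° + 0.861200 × 60 = 0° 51.67200′

3127.456,S / 00051.672,W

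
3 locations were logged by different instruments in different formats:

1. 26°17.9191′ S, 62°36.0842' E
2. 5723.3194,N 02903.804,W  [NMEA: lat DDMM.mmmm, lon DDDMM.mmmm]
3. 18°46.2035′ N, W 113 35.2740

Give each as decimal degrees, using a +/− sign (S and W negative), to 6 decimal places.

1. -26.298652, 62.601403
2. 57.388657, -29.063400
3. 18.770058, -113.587900

Point 1:
  Latitude: 17.9191′ = 0.298652°; total 26.2986517
  S ⇒ negate
  Longitude: 62 + 36.0842/60 = 62.6014033
  E ⇒ keep positive
Point 2:
  Latitude: split at 2 digits → 57° and 23.3194′; 57 + 23.3194/60 = 57.3886567
  N ⇒ keep positive
  Longitude: degrees = first 3 digits = 29, minutes = 3.804; 29 + 3.804/60 = 29.0634000
  W → negative
Point 3:
  φ: 46.2035′ = 0.770058°; total 18.7700583
  N → positive
  Longitude: 35.274′ = 0.587900°; total 113.5879000
  W → negative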